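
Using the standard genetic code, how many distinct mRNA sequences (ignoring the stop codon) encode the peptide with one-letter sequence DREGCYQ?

768

Asp: 2 codons.
Arg: 6 codons.
Glu: 2 codons.
Gly: 4 codons.
Cys: 2 codons.
Tyr: 2 codons.
Gln: 2 codons.
2 × 6 × 2 × 4 × 2 × 2 × 2 = 768.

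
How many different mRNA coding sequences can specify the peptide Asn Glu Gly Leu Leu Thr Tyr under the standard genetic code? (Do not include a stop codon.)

4608

Asn: 2 codons.
Glu: 2 codons.
Gly: 4 codons.
Leu: 6 codons.
Leu: 6 codons.
Thr: 4 codons.
Tyr: 2 codons.
2 × 2 × 4 × 6 × 6 × 4 × 2 = 4608.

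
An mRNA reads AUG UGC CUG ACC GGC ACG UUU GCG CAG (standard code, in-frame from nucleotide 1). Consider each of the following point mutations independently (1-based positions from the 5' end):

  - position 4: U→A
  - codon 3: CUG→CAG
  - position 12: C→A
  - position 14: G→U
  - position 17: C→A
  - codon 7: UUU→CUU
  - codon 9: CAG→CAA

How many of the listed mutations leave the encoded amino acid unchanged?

2

Codon 2: UGC (Cys) → AGC (Ser) — missense.
Codon 3: CUG (Leu) → CAG (Gln) — missense.
Codon 4: ACC (Thr) → ACA (Thr) — synonymous.
Codon 5: GGC (Gly) → GUC (Val) — missense.
Codon 6: ACG (Thr) → AAG (Lys) — missense.
Codon 7: UUU (Phe) → CUU (Leu) — missense.
Codon 9: CAG (Gln) → CAA (Gln) — synonymous.
Synonymous: 2 of 7.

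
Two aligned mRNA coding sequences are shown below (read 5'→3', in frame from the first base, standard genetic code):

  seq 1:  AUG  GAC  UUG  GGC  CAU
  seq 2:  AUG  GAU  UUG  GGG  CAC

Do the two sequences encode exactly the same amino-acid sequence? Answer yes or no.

yes

Codon 1: AUG Met / AUG Met — identical.
Codon 2: GAC Asp / GAU Asp — synonymous.
Codon 3: UUG Leu / UUG Leu — identical.
Codon 4: GGC Gly / GGG Gly — synonymous.
Codon 5: CAU His / CAC His — synonymous.
Nonsynonymous differences: 0 → same protein.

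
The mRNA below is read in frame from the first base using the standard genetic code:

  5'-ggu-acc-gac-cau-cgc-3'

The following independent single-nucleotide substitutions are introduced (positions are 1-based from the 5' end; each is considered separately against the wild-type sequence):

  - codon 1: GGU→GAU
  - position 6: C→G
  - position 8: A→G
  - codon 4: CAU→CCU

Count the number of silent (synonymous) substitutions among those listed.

Codon 1: GGU (Gly) → GAU (Asp) — missense.
Codon 2: ACC (Thr) → ACG (Thr) — synonymous.
Codon 3: GAC (Asp) → GGC (Gly) — missense.
Codon 4: CAU (His) → CCU (Pro) — missense.
Synonymous: 1 of 4.

1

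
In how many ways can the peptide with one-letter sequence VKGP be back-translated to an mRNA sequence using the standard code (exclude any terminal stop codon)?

128

Val: 4 codons.
Lys: 2 codons.
Gly: 4 codons.
Pro: 4 codons.
4 × 2 × 4 × 4 = 128.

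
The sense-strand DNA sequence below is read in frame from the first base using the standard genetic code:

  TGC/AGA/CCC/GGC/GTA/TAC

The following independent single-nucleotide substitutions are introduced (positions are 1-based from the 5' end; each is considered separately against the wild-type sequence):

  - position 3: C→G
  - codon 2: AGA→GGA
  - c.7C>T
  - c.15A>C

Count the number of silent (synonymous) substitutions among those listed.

Codon 1: TGC (Cys) → TGG (Trp) — missense.
Codon 2: AGA (Arg) → GGA (Gly) — missense.
Codon 3: CCC (Pro) → TCC (Ser) — missense.
Codon 5: GTA (Val) → GTC (Val) — synonymous.
Synonymous: 1 of 4.

1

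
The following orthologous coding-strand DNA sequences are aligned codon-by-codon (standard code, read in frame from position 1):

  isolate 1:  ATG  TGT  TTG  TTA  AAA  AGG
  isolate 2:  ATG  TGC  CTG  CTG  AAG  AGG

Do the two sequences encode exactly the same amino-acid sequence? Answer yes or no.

Codon 1: ATG Met / ATG Met — identical.
Codon 2: TGT Cys / TGC Cys — synonymous.
Codon 3: TTG Leu / CTG Leu — synonymous.
Codon 4: TTA Leu / CTG Leu — synonymous.
Codon 5: AAA Lys / AAG Lys — synonymous.
Codon 6: AGG Arg / AGG Arg — identical.
Nonsynonymous differences: 0 → same protein.

yes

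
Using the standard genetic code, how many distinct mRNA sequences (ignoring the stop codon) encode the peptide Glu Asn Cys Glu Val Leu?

384

Glu: 2 codons.
Asn: 2 codons.
Cys: 2 codons.
Glu: 2 codons.
Val: 4 codons.
Leu: 6 codons.
2 × 2 × 2 × 2 × 4 × 6 = 384.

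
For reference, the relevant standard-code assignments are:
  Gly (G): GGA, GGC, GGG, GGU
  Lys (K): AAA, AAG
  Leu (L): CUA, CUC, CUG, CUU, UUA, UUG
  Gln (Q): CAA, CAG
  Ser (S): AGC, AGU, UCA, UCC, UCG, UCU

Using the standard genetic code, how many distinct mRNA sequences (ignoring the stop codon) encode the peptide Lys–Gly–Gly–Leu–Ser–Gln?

2304

Lys: 2 codons.
Gly: 4 codons.
Gly: 4 codons.
Leu: 6 codons.
Ser: 6 codons.
Gln: 2 codons.
2 × 4 × 4 × 6 × 6 × 2 = 2304.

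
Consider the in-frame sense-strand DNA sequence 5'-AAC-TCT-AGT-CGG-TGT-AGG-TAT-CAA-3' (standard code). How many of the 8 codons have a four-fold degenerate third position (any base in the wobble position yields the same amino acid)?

Codon 1 AAC (Asn): third position 2-fold.
Codon 2 TCT (Ser): third position 4-fold.
Codon 3 AGT (Ser): third position 2-fold.
Codon 4 CGG (Arg): third position 4-fold.
Codon 5 TGT (Cys): third position 2-fold.
Codon 6 AGG (Arg): third position 2-fold.
Codon 7 TAT (Tyr): third position 2-fold.
Codon 8 CAA (Gln): third position 2-fold.
Four-fold degenerate third positions: 2.

2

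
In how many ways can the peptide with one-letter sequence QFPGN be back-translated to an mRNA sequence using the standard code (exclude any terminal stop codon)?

Gln: 2 codons.
Phe: 2 codons.
Pro: 4 codons.
Gly: 4 codons.
Asn: 2 codons.
2 × 2 × 4 × 4 × 2 = 128.

128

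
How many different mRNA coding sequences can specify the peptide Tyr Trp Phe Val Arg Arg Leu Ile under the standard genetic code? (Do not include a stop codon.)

10368

Tyr: 2 codons.
Trp: 1 codon.
Phe: 2 codons.
Val: 4 codons.
Arg: 6 codons.
Arg: 6 codons.
Leu: 6 codons.
Ile: 3 codons.
2 × 1 × 2 × 4 × 6 × 6 × 6 × 3 = 10368.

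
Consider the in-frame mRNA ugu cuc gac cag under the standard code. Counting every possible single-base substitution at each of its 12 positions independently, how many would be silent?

6

Codon 1 (UGU, Cys): 1 synonymous substitution.
Codon 2 (CUC, Leu): 3 synonymous substitutions.
Codon 3 (GAC, Asp): 1 synonymous substitution.
Codon 4 (CAG, Gln): 1 synonymous substitution.
Total: 1 + 3 + 1 + 1 = 6.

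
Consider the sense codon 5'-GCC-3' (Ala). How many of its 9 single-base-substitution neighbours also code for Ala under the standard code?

Position 1: none → 0 synonymous.
Position 2: none → 0 synonymous.
Position 3: GCU, GCA, GCG → 3 synonymous.
Total: 0 + 0 + 3 = 3.

3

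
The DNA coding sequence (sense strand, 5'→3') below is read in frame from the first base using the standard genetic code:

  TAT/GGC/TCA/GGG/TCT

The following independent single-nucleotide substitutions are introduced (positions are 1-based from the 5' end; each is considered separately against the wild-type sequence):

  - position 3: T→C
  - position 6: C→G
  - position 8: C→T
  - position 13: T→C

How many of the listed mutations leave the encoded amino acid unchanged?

2

Codon 1: TAT (Tyr) → TAC (Tyr) — synonymous.
Codon 2: GGC (Gly) → GGG (Gly) — synonymous.
Codon 3: TCA (Ser) → TTA (Leu) — missense.
Codon 5: TCT (Ser) → CCT (Pro) — missense.
Synonymous: 2 of 4.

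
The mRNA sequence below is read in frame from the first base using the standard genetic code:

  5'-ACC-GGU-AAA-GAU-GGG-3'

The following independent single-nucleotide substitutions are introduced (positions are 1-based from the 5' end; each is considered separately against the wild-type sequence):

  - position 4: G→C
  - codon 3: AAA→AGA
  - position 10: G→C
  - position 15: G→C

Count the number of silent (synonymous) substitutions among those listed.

Codon 2: GGU (Gly) → CGU (Arg) — missense.
Codon 3: AAA (Lys) → AGA (Arg) — missense.
Codon 4: GAU (Asp) → CAU (His) — missense.
Codon 5: GGG (Gly) → GGC (Gly) — synonymous.
Synonymous: 1 of 4.

1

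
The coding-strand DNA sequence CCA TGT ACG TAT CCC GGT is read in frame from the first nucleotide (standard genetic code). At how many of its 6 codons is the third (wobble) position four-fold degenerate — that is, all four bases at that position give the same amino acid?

4

Codon 1 CCA (Pro): third position 4-fold.
Codon 2 TGT (Cys): third position 2-fold.
Codon 3 ACG (Thr): third position 4-fold.
Codon 4 TAT (Tyr): third position 2-fold.
Codon 5 CCC (Pro): third position 4-fold.
Codon 6 GGT (Gly): third position 4-fold.
Four-fold degenerate third positions: 4.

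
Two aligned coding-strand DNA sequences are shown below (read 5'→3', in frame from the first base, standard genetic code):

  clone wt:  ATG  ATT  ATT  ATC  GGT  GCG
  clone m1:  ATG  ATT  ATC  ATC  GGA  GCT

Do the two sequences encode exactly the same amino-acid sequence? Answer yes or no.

yes

Codon 1: ATG Met / ATG Met — identical.
Codon 2: ATT Ile / ATT Ile — identical.
Codon 3: ATT Ile / ATC Ile — synonymous.
Codon 4: ATC Ile / ATC Ile — identical.
Codon 5: GGT Gly / GGA Gly — synonymous.
Codon 6: GCG Ala / GCT Ala — synonymous.
Nonsynonymous differences: 0 → same protein.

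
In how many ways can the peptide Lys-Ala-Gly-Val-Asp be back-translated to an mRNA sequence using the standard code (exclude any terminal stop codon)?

256

Lys: 2 codons.
Ala: 4 codons.
Gly: 4 codons.
Val: 4 codons.
Asp: 2 codons.
2 × 4 × 4 × 4 × 2 = 256.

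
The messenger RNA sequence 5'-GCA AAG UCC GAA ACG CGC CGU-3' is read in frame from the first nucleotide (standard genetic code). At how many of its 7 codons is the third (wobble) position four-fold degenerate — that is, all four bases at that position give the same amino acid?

5

Codon 1 GCA (Ala): third position 4-fold.
Codon 2 AAG (Lys): third position 2-fold.
Codon 3 UCC (Ser): third position 4-fold.
Codon 4 GAA (Glu): third position 2-fold.
Codon 5 ACG (Thr): third position 4-fold.
Codon 6 CGC (Arg): third position 4-fold.
Codon 7 CGU (Arg): third position 4-fold.
Four-fold degenerate third positions: 5.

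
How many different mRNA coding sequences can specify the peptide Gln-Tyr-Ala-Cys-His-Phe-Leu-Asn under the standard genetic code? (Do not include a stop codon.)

Gln: 2 codons.
Tyr: 2 codons.
Ala: 4 codons.
Cys: 2 codons.
His: 2 codons.
Phe: 2 codons.
Leu: 6 codons.
Asn: 2 codons.
2 × 2 × 4 × 2 × 2 × 2 × 6 × 2 = 1536.

1536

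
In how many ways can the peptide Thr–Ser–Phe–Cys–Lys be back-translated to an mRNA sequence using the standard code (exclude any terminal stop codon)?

192

Thr: 4 codons.
Ser: 6 codons.
Phe: 2 codons.
Cys: 2 codons.
Lys: 2 codons.
4 × 6 × 2 × 2 × 2 = 192.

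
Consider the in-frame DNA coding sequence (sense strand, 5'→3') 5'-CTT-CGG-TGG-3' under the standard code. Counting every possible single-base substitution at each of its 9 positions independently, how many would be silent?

7

Codon 1 (CTT, Leu): 3 synonymous substitutions.
Codon 2 (CGG, Arg): 4 synonymous substitutions.
Codon 3 (TGG, Trp): 0 synonymous substitutions.
Total: 3 + 4 + 0 = 7.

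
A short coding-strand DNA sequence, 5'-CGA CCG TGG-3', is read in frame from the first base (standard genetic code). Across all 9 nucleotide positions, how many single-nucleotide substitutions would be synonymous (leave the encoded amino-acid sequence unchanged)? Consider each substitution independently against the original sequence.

Codon 1 (CGA, Arg): 4 synonymous substitutions.
Codon 2 (CCG, Pro): 3 synonymous substitutions.
Codon 3 (TGG, Trp): 0 synonymous substitutions.
Total: 4 + 3 + 0 = 7.

7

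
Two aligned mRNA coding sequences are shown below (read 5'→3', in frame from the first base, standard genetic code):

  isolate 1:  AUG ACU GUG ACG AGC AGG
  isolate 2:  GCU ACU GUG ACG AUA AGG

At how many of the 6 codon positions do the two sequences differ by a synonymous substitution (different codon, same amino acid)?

0

Codon 1: AUG Met / GCU Ala — nonsynonymous.
Codon 2: ACU Thr / ACU Thr — identical.
Codon 3: GUG Val / GUG Val — identical.
Codon 4: ACG Thr / ACG Thr — identical.
Codon 5: AGC Ser / AUA Ile — nonsynonymous.
Codon 6: AGG Arg / AGG Arg — identical.
Synonymous differences: 0.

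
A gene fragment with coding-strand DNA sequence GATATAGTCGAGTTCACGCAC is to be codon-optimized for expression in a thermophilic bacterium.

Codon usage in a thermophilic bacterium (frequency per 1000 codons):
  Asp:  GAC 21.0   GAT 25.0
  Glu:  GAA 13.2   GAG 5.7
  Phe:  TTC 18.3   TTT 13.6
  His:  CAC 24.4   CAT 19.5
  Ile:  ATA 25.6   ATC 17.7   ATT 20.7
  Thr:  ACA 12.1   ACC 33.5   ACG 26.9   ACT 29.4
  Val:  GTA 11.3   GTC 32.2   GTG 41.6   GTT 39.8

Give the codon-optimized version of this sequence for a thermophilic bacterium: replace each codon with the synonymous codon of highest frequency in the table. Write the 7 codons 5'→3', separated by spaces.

GAT ATA GTG GAA TTC ACC CAC

Codon 1 (Asp): best is GAT at 25.0.
Codon 2 (Ile): best is ATA at 25.6.
Codon 3 (Val): best is GTG at 41.6.
Codon 4 (Glu): best is GAA at 13.2.
Codon 5 (Phe): best is TTC at 18.3.
Codon 6 (Thr): best is ACC at 33.5.
Codon 7 (His): best is CAC at 24.4.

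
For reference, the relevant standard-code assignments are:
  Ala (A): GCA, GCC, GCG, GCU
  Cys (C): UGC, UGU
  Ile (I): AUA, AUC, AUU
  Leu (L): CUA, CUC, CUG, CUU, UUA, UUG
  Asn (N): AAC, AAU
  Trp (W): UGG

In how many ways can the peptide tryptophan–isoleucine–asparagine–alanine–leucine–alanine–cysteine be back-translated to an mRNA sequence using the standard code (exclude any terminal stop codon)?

1152

Trp: 1 codon.
Ile: 3 codons.
Asn: 2 codons.
Ala: 4 codons.
Leu: 6 codons.
Ala: 4 codons.
Cys: 2 codons.
1 × 3 × 2 × 4 × 6 × 4 × 2 = 1152.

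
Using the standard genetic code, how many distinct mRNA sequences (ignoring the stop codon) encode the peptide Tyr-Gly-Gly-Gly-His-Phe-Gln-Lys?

Tyr: 2 codons.
Gly: 4 codons.
Gly: 4 codons.
Gly: 4 codons.
His: 2 codons.
Phe: 2 codons.
Gln: 2 codons.
Lys: 2 codons.
2 × 4 × 4 × 4 × 2 × 2 × 2 × 2 = 2048.

2048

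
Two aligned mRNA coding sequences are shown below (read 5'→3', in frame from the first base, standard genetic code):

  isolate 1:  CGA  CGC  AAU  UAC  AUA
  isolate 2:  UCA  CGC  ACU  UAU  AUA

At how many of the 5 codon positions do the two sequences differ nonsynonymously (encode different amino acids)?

2

Codon 1: CGA Arg / UCA Ser — nonsynonymous.
Codon 2: CGC Arg / CGC Arg — identical.
Codon 3: AAU Asn / ACU Thr — nonsynonymous.
Codon 4: UAC Tyr / UAU Tyr — synonymous.
Codon 5: AUA Ile / AUA Ile — identical.
Nonsynonymous differences: 2.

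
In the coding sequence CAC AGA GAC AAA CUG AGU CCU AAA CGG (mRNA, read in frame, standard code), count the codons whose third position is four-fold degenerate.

3

Codon 1 CAC (His): third position 2-fold.
Codon 2 AGA (Arg): third position 2-fold.
Codon 3 GAC (Asp): third position 2-fold.
Codon 4 AAA (Lys): third position 2-fold.
Codon 5 CUG (Leu): third position 4-fold.
Codon 6 AGU (Ser): third position 2-fold.
Codon 7 CCU (Pro): third position 4-fold.
Codon 8 AAA (Lys): third position 2-fold.
Codon 9 CGG (Arg): third position 4-fold.
Four-fold degenerate third positions: 3.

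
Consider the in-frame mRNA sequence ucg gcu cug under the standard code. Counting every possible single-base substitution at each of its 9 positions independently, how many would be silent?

Codon 1 (UCG, Ser): 3 synonymous substitutions.
Codon 2 (GCU, Ala): 3 synonymous substitutions.
Codon 3 (CUG, Leu): 4 synonymous substitutions.
Total: 3 + 3 + 4 = 10.

10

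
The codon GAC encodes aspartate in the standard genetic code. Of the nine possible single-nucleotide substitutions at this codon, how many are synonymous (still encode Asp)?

Position 1: none → 0 synonymous.
Position 2: none → 0 synonymous.
Position 3: GAU → 1 synonymous.
Total: 0 + 0 + 1 = 1.

1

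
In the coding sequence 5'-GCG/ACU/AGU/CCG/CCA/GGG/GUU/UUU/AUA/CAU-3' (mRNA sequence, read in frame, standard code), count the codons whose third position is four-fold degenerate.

Codon 1 GCG (Ala): third position 4-fold.
Codon 2 ACU (Thr): third position 4-fold.
Codon 3 AGU (Ser): third position 2-fold.
Codon 4 CCG (Pro): third position 4-fold.
Codon 5 CCA (Pro): third position 4-fold.
Codon 6 GGG (Gly): third position 4-fold.
Codon 7 GUU (Val): third position 4-fold.
Codon 8 UUU (Phe): third position 2-fold.
Codon 9 AUA (Ile): third position 3-fold.
Codon 10 CAU (His): third position 2-fold.
Four-fold degenerate third positions: 6.

6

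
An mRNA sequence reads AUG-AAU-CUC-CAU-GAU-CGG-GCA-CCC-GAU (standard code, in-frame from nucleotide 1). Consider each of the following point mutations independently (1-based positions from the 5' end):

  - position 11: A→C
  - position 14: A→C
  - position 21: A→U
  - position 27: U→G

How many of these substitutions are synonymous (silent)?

Codon 4: CAU (His) → CCU (Pro) — missense.
Codon 5: GAU (Asp) → GCU (Ala) — missense.
Codon 7: GCA (Ala) → GCU (Ala) — synonymous.
Codon 9: GAU (Asp) → GAG (Glu) — missense.
Synonymous: 1 of 4.

1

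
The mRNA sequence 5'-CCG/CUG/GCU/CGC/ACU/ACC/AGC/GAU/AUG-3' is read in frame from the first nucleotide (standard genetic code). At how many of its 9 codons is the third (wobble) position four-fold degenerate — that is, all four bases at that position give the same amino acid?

Codon 1 CCG (Pro): third position 4-fold.
Codon 2 CUG (Leu): third position 4-fold.
Codon 3 GCU (Ala): third position 4-fold.
Codon 4 CGC (Arg): third position 4-fold.
Codon 5 ACU (Thr): third position 4-fold.
Codon 6 ACC (Thr): third position 4-fold.
Codon 7 AGC (Ser): third position 2-fold.
Codon 8 GAU (Asp): third position 2-fold.
Codon 9 AUG (Met): third position 1-fold.
Four-fold degenerate third positions: 6.

6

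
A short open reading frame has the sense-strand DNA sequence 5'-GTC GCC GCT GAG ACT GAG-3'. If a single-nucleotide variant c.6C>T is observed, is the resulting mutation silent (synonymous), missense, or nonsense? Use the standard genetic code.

silent

Position 6 falls in codon 2: GCC → Ala.
After the substitution the codon is GCT → Ala.
Both encode Ala, so the change is synonymous.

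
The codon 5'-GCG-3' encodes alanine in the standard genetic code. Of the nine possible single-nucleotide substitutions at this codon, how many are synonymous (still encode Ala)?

3

Position 1: none → 0 synonymous.
Position 2: none → 0 synonymous.
Position 3: GCU, GCC, GCA → 3 synonymous.
Total: 0 + 0 + 3 = 3.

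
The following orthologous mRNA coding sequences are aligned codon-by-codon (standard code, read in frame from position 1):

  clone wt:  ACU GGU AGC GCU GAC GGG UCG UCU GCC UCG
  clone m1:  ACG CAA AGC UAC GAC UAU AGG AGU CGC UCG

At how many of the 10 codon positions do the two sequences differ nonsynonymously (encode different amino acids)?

Codon 1: ACU Thr / ACG Thr — synonymous.
Codon 2: GGU Gly / CAA Gln — nonsynonymous.
Codon 3: AGC Ser / AGC Ser — identical.
Codon 4: GCU Ala / UAC Tyr — nonsynonymous.
Codon 5: GAC Asp / GAC Asp — identical.
Codon 6: GGG Gly / UAU Tyr — nonsynonymous.
Codon 7: UCG Ser / AGG Arg — nonsynonymous.
Codon 8: UCU Ser / AGU Ser — synonymous.
Codon 9: GCC Ala / CGC Arg — nonsynonymous.
Codon 10: UCG Ser / UCG Ser — identical.
Nonsynonymous differences: 5.

5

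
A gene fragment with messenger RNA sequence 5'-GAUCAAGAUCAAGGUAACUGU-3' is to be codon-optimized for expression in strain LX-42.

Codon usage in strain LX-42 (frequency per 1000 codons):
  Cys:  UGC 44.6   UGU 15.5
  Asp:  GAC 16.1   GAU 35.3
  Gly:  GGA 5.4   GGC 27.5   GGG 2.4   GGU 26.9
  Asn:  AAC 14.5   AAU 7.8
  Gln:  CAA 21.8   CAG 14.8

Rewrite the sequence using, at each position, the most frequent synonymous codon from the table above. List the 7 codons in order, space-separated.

Codon 1 (Asp): best is GAU at 35.3.
Codon 2 (Gln): best is CAA at 21.8.
Codon 3 (Asp): best is GAU at 35.3.
Codon 4 (Gln): best is CAA at 21.8.
Codon 5 (Gly): best is GGC at 27.5.
Codon 6 (Asn): best is AAC at 14.5.
Codon 7 (Cys): best is UGC at 44.6.

GAU CAA GAU CAA GGC AAC UGC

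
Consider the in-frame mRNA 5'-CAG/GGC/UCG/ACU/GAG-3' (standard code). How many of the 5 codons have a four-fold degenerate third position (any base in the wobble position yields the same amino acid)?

Codon 1 CAG (Gln): third position 2-fold.
Codon 2 GGC (Gly): third position 4-fold.
Codon 3 UCG (Ser): third position 4-fold.
Codon 4 ACU (Thr): third position 4-fold.
Codon 5 GAG (Glu): third position 2-fold.
Four-fold degenerate third positions: 3.

3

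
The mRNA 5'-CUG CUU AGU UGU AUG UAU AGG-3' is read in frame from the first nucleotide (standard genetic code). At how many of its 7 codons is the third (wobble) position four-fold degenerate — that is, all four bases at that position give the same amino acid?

Codon 1 CUG (Leu): third position 4-fold.
Codon 2 CUU (Leu): third position 4-fold.
Codon 3 AGU (Ser): third position 2-fold.
Codon 4 UGU (Cys): third position 2-fold.
Codon 5 AUG (Met): third position 1-fold.
Codon 6 UAU (Tyr): third position 2-fold.
Codon 7 AGG (Arg): third position 2-fold.
Four-fold degenerate third positions: 2.

2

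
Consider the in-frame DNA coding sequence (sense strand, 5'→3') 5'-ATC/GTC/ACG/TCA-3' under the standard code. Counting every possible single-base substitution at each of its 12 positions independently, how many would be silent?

Codon 1 (ATC, Ile): 2 synonymous substitutions.
Codon 2 (GTC, Val): 3 synonymous substitutions.
Codon 3 (ACG, Thr): 3 synonymous substitutions.
Codon 4 (TCA, Ser): 3 synonymous substitutions.
Total: 2 + 3 + 3 + 3 = 11.

11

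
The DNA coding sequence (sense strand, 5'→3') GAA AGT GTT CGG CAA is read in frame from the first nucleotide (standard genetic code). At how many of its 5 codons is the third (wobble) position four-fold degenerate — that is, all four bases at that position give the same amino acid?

2

Codon 1 GAA (Glu): third position 2-fold.
Codon 2 AGT (Ser): third position 2-fold.
Codon 3 GTT (Val): third position 4-fold.
Codon 4 CGG (Arg): third position 4-fold.
Codon 5 CAA (Gln): third position 2-fold.
Four-fold degenerate third positions: 2.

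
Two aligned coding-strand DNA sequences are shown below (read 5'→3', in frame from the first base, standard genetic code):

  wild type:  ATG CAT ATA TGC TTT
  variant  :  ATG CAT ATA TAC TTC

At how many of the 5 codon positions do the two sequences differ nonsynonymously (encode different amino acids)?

1

Codon 1: ATG Met / ATG Met — identical.
Codon 2: CAT His / CAT His — identical.
Codon 3: ATA Ile / ATA Ile — identical.
Codon 4: TGC Cys / TAC Tyr — nonsynonymous.
Codon 5: TTT Phe / TTC Phe — synonymous.
Nonsynonymous differences: 1.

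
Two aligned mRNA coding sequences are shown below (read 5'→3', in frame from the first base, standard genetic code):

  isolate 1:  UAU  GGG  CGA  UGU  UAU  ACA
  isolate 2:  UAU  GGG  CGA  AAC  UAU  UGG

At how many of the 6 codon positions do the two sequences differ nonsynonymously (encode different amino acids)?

Codon 1: UAU Tyr / UAU Tyr — identical.
Codon 2: GGG Gly / GGG Gly — identical.
Codon 3: CGA Arg / CGA Arg — identical.
Codon 4: UGU Cys / AAC Asn — nonsynonymous.
Codon 5: UAU Tyr / UAU Tyr — identical.
Codon 6: ACA Thr / UGG Trp — nonsynonymous.
Nonsynonymous differences: 2.

2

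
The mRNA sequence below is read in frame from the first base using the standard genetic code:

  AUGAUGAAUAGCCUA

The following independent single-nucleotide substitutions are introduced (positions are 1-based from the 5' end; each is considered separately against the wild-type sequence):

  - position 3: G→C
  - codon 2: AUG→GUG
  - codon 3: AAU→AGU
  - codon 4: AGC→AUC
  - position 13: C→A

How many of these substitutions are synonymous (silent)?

0

Codon 1: AUG (Met) → AUC (Ile) — missense.
Codon 2: AUG (Met) → GUG (Val) — missense.
Codon 3: AAU (Asn) → AGU (Ser) — missense.
Codon 4: AGC (Ser) → AUC (Ile) — missense.
Codon 5: CUA (Leu) → AUA (Ile) — missense.
Synonymous: 0 of 5.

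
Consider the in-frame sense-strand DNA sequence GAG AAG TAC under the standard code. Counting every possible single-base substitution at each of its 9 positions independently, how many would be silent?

Codon 1 (GAG, Glu): 1 synonymous substitution.
Codon 2 (AAG, Lys): 1 synonymous substitution.
Codon 3 (TAC, Tyr): 1 synonymous substitution.
Total: 1 + 1 + 1 = 3.

3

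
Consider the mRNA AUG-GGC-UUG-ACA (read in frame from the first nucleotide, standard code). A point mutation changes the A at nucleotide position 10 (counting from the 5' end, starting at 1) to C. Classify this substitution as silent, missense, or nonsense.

Position 10 falls in codon 4: ACA → Thr.
After the substitution the codon is CCA → Pro.
Thr ≠ Pro, so this is a missense mutation.

missense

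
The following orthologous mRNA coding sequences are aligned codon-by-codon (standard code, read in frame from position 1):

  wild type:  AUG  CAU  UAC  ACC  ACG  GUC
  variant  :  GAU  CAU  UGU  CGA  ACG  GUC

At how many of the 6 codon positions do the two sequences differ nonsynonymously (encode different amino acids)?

3

Codon 1: AUG Met / GAU Asp — nonsynonymous.
Codon 2: CAU His / CAU His — identical.
Codon 3: UAC Tyr / UGU Cys — nonsynonymous.
Codon 4: ACC Thr / CGA Arg — nonsynonymous.
Codon 5: ACG Thr / ACG Thr — identical.
Codon 6: GUC Val / GUC Val — identical.
Nonsynonymous differences: 3.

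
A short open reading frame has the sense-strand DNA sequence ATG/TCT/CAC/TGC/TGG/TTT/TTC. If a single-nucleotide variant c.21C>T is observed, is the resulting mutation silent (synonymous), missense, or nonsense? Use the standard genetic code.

silent

Position 21 falls in codon 7: TTC → Phe.
After the substitution the codon is TTT → Phe.
Both encode Phe, so the change is synonymous.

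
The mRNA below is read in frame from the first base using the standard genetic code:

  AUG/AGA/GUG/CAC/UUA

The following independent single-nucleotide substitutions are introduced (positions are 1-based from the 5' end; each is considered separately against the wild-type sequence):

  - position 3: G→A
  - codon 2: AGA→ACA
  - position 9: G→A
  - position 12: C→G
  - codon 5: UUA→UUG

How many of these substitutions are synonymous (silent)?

2

Codon 1: AUG (Met) → AUA (Ile) — missense.
Codon 2: AGA (Arg) → ACA (Thr) — missense.
Codon 3: GUG (Val) → GUA (Val) — synonymous.
Codon 4: CAC (His) → CAG (Gln) — missense.
Codon 5: UUA (Leu) → UUG (Leu) — synonymous.
Synonymous: 2 of 5.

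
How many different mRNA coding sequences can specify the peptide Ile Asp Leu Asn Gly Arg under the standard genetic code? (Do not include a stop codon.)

Ile: 3 codons.
Asp: 2 codons.
Leu: 6 codons.
Asn: 2 codons.
Gly: 4 codons.
Arg: 6 codons.
3 × 2 × 6 × 2 × 4 × 6 = 1728.

1728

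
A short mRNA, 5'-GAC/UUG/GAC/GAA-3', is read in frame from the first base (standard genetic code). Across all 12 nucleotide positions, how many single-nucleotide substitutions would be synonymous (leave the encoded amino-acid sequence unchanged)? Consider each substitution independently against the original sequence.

Codon 1 (GAC, Asp): 1 synonymous substitution.
Codon 2 (UUG, Leu): 2 synonymous substitutions.
Codon 3 (GAC, Asp): 1 synonymous substitution.
Codon 4 (GAA, Glu): 1 synonymous substitution.
Total: 1 + 2 + 1 + 1 = 5.

5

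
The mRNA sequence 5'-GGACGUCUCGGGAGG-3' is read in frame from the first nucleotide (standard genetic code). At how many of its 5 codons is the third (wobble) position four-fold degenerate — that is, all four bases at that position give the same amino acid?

4

Codon 1 GGA (Gly): third position 4-fold.
Codon 2 CGU (Arg): third position 4-fold.
Codon 3 CUC (Leu): third position 4-fold.
Codon 4 GGG (Gly): third position 4-fold.
Codon 5 AGG (Arg): third position 2-fold.
Four-fold degenerate third positions: 4.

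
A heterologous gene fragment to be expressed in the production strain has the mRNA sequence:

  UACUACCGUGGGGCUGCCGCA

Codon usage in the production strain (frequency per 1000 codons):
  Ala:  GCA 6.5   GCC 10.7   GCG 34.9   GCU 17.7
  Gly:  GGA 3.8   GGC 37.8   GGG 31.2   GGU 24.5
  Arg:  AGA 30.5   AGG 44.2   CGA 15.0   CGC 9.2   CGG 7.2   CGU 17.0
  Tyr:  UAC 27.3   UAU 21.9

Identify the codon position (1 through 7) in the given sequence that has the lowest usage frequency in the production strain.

7

Codon 1 UAC (Tyr): 27.3 per 1000.
Codon 2 UAC (Tyr): 27.3 per 1000.
Codon 3 CGU (Arg): 17.0 per 1000.
Codon 4 GGG (Gly): 31.2 per 1000.
Codon 5 GCU (Ala): 17.7 per 1000.
Codon 6 GCC (Ala): 10.7 per 1000.
Codon 7 GCA (Ala): 6.5 per 1000.
Lowest frequency is 6.5 at codon 7.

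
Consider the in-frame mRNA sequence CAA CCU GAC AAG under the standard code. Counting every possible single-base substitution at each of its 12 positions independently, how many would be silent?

6

Codon 1 (CAA, Gln): 1 synonymous substitution.
Codon 2 (CCU, Pro): 3 synonymous substitutions.
Codon 3 (GAC, Asp): 1 synonymous substitution.
Codon 4 (AAG, Lys): 1 synonymous substitution.
Total: 1 + 3 + 1 + 1 = 6.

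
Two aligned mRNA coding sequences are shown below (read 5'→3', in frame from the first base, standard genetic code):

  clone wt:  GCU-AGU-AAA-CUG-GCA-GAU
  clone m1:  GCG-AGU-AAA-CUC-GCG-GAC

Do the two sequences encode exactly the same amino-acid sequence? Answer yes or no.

yes

Codon 1: GCU Ala / GCG Ala — synonymous.
Codon 2: AGU Ser / AGU Ser — identical.
Codon 3: AAA Lys / AAA Lys — identical.
Codon 4: CUG Leu / CUC Leu — synonymous.
Codon 5: GCA Ala / GCG Ala — synonymous.
Codon 6: GAU Asp / GAC Asp — synonymous.
Nonsynonymous differences: 0 → same protein.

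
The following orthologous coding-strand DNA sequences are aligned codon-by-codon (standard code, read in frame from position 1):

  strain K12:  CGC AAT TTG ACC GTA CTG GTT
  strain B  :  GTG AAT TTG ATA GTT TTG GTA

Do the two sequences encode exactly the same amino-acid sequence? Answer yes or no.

no

Codon 1: CGC Arg / GTG Val — nonsynonymous.
Codon 2: AAT Asn / AAT Asn — identical.
Codon 3: TTG Leu / TTG Leu — identical.
Codon 4: ACC Thr / ATA Ile — nonsynonymous.
Codon 5: GTA Val / GTT Val — synonymous.
Codon 6: CTG Leu / TTG Leu — synonymous.
Codon 7: GTT Val / GTA Val — synonymous.
Nonsynonymous differences: 2 → different protein.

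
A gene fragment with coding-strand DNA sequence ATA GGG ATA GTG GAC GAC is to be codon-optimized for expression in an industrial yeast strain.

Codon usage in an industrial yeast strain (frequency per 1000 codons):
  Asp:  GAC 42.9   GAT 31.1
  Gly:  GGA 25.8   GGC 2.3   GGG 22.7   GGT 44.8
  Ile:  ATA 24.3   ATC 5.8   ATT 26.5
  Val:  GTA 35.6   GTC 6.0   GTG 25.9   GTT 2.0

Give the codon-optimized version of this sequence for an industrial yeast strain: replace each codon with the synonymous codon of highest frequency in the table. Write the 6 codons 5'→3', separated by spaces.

ATT GGT ATT GTA GAC GAC

Codon 1 (Ile): best is ATT at 26.5.
Codon 2 (Gly): best is GGT at 44.8.
Codon 3 (Ile): best is ATT at 26.5.
Codon 4 (Val): best is GTA at 35.6.
Codon 5 (Asp): best is GAC at 42.9.
Codon 6 (Asp): best is GAC at 42.9.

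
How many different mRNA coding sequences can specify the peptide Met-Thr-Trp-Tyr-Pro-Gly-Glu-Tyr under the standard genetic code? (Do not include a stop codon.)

Met: 1 codon.
Thr: 4 codons.
Trp: 1 codon.
Tyr: 2 codons.
Pro: 4 codons.
Gly: 4 codons.
Glu: 2 codons.
Tyr: 2 codons.
1 × 4 × 1 × 2 × 4 × 4 × 2 × 2 = 512.

512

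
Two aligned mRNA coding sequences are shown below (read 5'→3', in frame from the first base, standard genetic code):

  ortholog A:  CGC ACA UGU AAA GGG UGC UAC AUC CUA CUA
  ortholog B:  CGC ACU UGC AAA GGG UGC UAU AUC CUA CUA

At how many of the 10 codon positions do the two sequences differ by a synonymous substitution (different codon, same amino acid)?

3

Codon 1: CGC Arg / CGC Arg — identical.
Codon 2: ACA Thr / ACU Thr — synonymous.
Codon 3: UGU Cys / UGC Cys — synonymous.
Codon 4: AAA Lys / AAA Lys — identical.
Codon 5: GGG Gly / GGG Gly — identical.
Codon 6: UGC Cys / UGC Cys — identical.
Codon 7: UAC Tyr / UAU Tyr — synonymous.
Codon 8: AUC Ile / AUC Ile — identical.
Codon 9: CUA Leu / CUA Leu — identical.
Codon 10: CUA Leu / CUA Leu — identical.
Synonymous differences: 3.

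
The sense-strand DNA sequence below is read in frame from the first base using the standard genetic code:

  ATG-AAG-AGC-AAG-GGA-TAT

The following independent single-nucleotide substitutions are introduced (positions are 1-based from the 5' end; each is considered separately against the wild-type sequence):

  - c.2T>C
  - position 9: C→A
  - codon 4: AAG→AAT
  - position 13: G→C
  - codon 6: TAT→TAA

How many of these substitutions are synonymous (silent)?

0

Codon 1: ATG (Met) → ACG (Thr) — missense.
Codon 3: AGC (Ser) → AGA (Arg) — missense.
Codon 4: AAG (Lys) → AAT (Asn) — missense.
Codon 5: GGA (Gly) → CGA (Arg) — missense.
Codon 6: TAT (Tyr) → TAA (Stop) — nonsense.
Synonymous: 0 of 5.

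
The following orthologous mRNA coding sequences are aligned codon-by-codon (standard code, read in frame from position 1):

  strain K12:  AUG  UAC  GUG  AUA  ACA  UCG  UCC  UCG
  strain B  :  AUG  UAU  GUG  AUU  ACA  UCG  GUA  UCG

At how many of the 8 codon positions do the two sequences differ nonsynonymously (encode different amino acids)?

1

Codon 1: AUG Met / AUG Met — identical.
Codon 2: UAC Tyr / UAU Tyr — synonymous.
Codon 3: GUG Val / GUG Val — identical.
Codon 4: AUA Ile / AUU Ile — synonymous.
Codon 5: ACA Thr / ACA Thr — identical.
Codon 6: UCG Ser / UCG Ser — identical.
Codon 7: UCC Ser / GUA Val — nonsynonymous.
Codon 8: UCG Ser / UCG Ser — identical.
Nonsynonymous differences: 1.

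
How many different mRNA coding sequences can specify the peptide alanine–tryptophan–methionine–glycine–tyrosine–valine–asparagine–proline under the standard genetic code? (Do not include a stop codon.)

Ala: 4 codons.
Trp: 1 codon.
Met: 1 codon.
Gly: 4 codons.
Tyr: 2 codons.
Val: 4 codons.
Asn: 2 codons.
Pro: 4 codons.
4 × 1 × 1 × 4 × 2 × 4 × 2 × 4 = 1024.

1024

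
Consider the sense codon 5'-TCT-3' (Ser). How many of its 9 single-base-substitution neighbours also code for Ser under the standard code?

Position 1: none → 0 synonymous.
Position 2: none → 0 synonymous.
Position 3: TCC, TCA, TCG → 3 synonymous.
Total: 0 + 0 + 3 = 3.

3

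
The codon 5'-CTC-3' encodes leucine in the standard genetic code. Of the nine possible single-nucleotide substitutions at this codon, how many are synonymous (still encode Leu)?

Position 1: none → 0 synonymous.
Position 2: none → 0 synonymous.
Position 3: CTT, CTA, CTG → 3 synonymous.
Total: 0 + 0 + 3 = 3.

3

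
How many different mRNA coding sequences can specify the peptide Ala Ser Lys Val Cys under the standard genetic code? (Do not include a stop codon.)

Ala: 4 codons.
Ser: 6 codons.
Lys: 2 codons.
Val: 4 codons.
Cys: 2 codons.
4 × 6 × 2 × 4 × 2 = 384.

384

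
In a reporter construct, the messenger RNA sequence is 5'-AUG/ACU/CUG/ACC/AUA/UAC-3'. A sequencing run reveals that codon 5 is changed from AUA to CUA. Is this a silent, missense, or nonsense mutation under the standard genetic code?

Position 13 falls in codon 5: AUA → Ile.
After the substitution the codon is CUA → Leu.
Ile ≠ Leu, so this is a missense mutation.

missense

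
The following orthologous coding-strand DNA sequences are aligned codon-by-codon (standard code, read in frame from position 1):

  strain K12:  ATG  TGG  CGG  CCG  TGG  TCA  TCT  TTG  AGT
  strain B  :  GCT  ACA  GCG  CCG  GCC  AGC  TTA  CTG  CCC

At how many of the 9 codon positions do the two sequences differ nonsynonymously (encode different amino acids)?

Codon 1: ATG Met / GCT Ala — nonsynonymous.
Codon 2: TGG Trp / ACA Thr — nonsynonymous.
Codon 3: CGG Arg / GCG Ala — nonsynonymous.
Codon 4: CCG Pro / CCG Pro — identical.
Codon 5: TGG Trp / GCC Ala — nonsynonymous.
Codon 6: TCA Ser / AGC Ser — synonymous.
Codon 7: TCT Ser / TTA Leu — nonsynonymous.
Codon 8: TTG Leu / CTG Leu — synonymous.
Codon 9: AGT Ser / CCC Pro — nonsynonymous.
Nonsynonymous differences: 6.

6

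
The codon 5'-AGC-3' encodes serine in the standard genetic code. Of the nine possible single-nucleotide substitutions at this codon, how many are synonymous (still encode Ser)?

Position 1: none → 0 synonymous.
Position 2: none → 0 synonymous.
Position 3: AGT → 1 synonymous.
Total: 0 + 0 + 1 = 1.

1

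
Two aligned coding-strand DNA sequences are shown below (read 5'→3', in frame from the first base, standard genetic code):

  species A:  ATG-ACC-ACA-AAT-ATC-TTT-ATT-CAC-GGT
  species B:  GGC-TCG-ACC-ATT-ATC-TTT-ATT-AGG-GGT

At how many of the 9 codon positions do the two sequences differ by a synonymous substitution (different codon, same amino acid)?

1

Codon 1: ATG Met / GGC Gly — nonsynonymous.
Codon 2: ACC Thr / TCG Ser — nonsynonymous.
Codon 3: ACA Thr / ACC Thr — synonymous.
Codon 4: AAT Asn / ATT Ile — nonsynonymous.
Codon 5: ATC Ile / ATC Ile — identical.
Codon 6: TTT Phe / TTT Phe — identical.
Codon 7: ATT Ile / ATT Ile — identical.
Codon 8: CAC His / AGG Arg — nonsynonymous.
Codon 9: GGT Gly / GGT Gly — identical.
Synonymous differences: 1.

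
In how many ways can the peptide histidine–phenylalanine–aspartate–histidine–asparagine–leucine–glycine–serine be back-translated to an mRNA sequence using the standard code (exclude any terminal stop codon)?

4608

His: 2 codons.
Phe: 2 codons.
Asp: 2 codons.
His: 2 codons.
Asn: 2 codons.
Leu: 6 codons.
Gly: 4 codons.
Ser: 6 codons.
2 × 2 × 2 × 2 × 2 × 6 × 4 × 6 = 4608.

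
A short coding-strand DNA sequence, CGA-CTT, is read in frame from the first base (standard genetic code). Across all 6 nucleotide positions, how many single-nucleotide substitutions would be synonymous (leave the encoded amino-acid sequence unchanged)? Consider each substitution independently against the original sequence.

Codon 1 (CGA, Arg): 4 synonymous substitutions.
Codon 2 (CTT, Leu): 3 synonymous substitutions.
Total: 4 + 3 = 7.

7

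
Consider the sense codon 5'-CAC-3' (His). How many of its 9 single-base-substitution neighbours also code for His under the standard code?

1

Position 1: none → 0 synonymous.
Position 2: none → 0 synonymous.
Position 3: CAU → 1 synonymous.
Total: 0 + 0 + 1 = 1.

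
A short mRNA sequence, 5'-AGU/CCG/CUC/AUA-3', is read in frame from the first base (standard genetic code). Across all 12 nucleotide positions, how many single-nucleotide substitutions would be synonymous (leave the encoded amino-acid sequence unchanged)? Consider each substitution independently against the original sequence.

9

Codon 1 (AGU, Ser): 1 synonymous substitution.
Codon 2 (CCG, Pro): 3 synonymous substitutions.
Codon 3 (CUC, Leu): 3 synonymous substitutions.
Codon 4 (AUA, Ile): 2 synonymous substitutions.
Total: 1 + 3 + 3 + 2 = 9.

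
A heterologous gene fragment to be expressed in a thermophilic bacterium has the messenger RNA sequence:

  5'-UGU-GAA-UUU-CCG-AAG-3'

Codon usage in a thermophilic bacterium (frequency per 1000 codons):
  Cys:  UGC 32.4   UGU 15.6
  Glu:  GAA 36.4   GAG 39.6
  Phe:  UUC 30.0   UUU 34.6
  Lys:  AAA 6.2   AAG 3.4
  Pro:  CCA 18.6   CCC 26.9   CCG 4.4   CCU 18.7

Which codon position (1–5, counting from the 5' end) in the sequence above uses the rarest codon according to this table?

Codon 1 UGU (Cys): 15.6 per 1000.
Codon 2 GAA (Glu): 36.4 per 1000.
Codon 3 UUU (Phe): 34.6 per 1000.
Codon 4 CCG (Pro): 4.4 per 1000.
Codon 5 AAG (Lys): 3.4 per 1000.
Lowest frequency is 3.4 at codon 5.

5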